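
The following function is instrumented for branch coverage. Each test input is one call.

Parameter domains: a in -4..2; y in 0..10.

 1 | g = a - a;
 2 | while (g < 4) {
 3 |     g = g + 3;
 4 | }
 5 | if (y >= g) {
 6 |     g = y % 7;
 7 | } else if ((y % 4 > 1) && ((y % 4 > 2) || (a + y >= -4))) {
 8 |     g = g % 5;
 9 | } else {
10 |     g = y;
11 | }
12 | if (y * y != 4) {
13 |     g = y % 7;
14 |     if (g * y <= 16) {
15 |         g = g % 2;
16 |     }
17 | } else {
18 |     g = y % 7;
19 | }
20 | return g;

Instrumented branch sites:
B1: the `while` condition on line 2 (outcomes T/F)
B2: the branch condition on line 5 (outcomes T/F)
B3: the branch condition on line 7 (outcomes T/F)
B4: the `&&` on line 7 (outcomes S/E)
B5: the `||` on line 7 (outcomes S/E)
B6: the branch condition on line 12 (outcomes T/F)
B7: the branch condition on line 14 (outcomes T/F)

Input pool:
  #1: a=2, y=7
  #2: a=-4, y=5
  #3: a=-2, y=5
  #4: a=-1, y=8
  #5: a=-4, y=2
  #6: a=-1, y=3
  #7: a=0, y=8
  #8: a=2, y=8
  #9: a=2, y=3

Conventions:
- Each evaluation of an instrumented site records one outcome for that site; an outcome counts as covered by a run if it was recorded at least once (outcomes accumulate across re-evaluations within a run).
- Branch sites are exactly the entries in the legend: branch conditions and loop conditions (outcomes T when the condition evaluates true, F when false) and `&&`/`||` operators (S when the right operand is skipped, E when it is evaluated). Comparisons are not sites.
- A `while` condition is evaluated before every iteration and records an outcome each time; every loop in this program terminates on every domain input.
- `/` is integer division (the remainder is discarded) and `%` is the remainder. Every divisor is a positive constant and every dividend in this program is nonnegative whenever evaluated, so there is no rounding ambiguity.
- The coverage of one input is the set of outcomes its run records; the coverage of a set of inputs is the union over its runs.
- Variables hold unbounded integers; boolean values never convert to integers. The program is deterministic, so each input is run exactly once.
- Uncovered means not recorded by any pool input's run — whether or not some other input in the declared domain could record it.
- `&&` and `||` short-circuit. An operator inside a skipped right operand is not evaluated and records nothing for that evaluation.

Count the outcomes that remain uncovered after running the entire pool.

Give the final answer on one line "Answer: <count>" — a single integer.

input #1 (a=2, y=7): covers B1=T, B1=F, B2=T, B6=T, B7=T
input #2 (a=-4, y=5): covers B1=T, B1=F, B2=F, B3=F, B4=S, B6=T, B7=F
input #3 (a=-2, y=5): covers B1=T, B1=F, B2=F, B3=F, B4=S, B6=T, B7=F
input #4 (a=-1, y=8): covers B1=T, B1=F, B2=T, B6=T, B7=T
input #5 (a=-4, y=2): covers B1=T, B1=F, B2=F, B3=T, B4=E, B5=E, B6=F
input #6 (a=-1, y=3): covers B1=T, B1=F, B2=F, B3=T, B4=E, B5=S, B6=T, B7=T
input #7 (a=0, y=8): covers B1=T, B1=F, B2=T, B6=T, B7=T
input #8 (a=2, y=8): covers B1=T, B1=F, B2=T, B6=T, B7=T
input #9 (a=2, y=3): covers B1=T, B1=F, B2=F, B3=T, B4=E, B5=S, B6=T, B7=T
union over the pool: B1=T, B1=F, B2=T, B2=F, B3=T, B3=F, B4=S, B4=E, B5=S, B5=E, B6=T, B6=F, B7=T, B7=F
uncovered (0 of 14): none

Answer: 0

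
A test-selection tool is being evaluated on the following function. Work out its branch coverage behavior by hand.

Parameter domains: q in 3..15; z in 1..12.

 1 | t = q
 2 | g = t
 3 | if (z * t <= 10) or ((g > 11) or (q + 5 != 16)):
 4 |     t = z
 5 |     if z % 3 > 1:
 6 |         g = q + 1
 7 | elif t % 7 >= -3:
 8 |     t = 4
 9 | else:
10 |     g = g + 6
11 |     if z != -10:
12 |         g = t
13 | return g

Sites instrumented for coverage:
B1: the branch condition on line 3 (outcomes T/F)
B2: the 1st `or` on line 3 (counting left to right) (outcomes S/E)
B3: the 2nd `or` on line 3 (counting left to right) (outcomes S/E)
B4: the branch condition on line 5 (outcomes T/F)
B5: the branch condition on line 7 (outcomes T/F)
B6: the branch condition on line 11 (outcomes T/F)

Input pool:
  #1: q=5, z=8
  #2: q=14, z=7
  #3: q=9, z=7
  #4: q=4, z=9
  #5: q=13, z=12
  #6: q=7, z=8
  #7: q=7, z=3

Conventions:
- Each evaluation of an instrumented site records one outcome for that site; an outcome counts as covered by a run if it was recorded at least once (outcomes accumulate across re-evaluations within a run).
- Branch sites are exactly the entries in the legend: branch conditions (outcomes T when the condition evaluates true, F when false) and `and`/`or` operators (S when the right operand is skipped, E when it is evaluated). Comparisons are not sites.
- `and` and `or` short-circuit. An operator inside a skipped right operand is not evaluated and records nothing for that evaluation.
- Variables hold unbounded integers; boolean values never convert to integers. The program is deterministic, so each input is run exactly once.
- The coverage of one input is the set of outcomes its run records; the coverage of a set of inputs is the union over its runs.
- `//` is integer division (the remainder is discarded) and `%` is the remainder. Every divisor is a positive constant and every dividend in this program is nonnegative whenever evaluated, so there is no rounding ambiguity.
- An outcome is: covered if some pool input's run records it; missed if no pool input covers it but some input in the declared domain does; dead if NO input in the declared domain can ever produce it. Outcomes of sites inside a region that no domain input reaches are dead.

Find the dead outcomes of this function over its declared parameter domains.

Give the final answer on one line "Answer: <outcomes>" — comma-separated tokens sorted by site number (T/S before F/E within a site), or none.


exhaustive pass over the 156-input domain:
  B5=F: no domain input ever produces it -> dead
  B6=T: no domain input ever produces it -> dead
  B6=F: no domain input ever produces it -> dead
  reachable outcomes have witnesses, e.g. B1=T (e.g. q=3, z=1), B1=F (e.g. q=11, z=1), B2=S (e.g. q=3, z=1), B2=E (e.g. q=3, z=4)
Answer: B5=F, B6=T, B6=F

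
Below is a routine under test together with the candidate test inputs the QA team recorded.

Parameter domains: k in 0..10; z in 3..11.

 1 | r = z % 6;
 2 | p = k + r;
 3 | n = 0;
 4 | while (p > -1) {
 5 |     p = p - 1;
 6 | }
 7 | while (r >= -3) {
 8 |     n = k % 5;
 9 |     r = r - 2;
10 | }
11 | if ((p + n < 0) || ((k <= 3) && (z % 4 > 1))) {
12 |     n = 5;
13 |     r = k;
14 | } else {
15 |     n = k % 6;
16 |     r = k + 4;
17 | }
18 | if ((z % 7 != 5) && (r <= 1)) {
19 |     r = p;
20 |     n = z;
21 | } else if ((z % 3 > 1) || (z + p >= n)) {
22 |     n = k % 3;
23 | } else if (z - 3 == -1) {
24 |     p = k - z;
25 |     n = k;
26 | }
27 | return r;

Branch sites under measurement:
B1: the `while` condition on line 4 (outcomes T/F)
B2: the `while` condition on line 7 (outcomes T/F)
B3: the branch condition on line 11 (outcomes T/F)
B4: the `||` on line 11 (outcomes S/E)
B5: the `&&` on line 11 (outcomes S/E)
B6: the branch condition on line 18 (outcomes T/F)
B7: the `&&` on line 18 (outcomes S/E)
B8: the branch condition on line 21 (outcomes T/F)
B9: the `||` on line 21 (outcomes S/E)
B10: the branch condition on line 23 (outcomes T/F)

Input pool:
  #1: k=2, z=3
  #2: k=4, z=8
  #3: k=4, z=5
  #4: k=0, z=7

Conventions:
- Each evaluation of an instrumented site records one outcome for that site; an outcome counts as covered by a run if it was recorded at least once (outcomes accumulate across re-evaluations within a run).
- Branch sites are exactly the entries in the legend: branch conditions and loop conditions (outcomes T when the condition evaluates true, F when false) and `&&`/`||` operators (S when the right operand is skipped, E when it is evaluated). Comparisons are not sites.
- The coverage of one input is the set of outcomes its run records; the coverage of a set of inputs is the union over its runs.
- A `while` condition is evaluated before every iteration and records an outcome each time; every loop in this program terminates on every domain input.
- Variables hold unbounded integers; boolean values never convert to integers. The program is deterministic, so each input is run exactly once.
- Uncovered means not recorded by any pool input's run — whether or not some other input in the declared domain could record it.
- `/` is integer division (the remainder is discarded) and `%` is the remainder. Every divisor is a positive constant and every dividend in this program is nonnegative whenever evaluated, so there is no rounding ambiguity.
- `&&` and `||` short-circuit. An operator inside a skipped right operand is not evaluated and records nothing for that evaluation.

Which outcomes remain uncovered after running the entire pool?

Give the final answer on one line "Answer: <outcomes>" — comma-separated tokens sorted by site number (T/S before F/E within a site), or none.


run #1 (k=2, z=3) runs B1->T, B1->T, B1->T, B1->T, B1->T, B1->T, B1->F, B2->T, B2->T, B2->T, B2->T, B2->F, B4->E, B5->E, ...; records B1=T, B1=F, B2=T, B2=F, B3=T, B4=E, B5=E, B6=F, B7=E, B8=F, B9=E, B10=F
run #2 (k=4, z=8) runs B1->T, B1->T, B1->T, B1->T, B1->T, B1->T, B1->T, B1->F, B2->T, B2->T, B2->T, B2->F, B4->E, B5->S, ...; records B1=T, B1=F, B2=T, B2=F, B3=F, B4=E, B5=S, B6=F, B7=E, B8=T, B9=S
run #3 (k=4, z=5) runs B1->T, B1->T, B1->T, B1->T, B1->T, B1->T, B1->T, B1->T, B1->T, B1->T, B1->F, B2->T, B2->T, B2->T, ...; records B1=T, B1=F, B2=T, B2=F, B3=F, B4=E, B5=S, B6=F, B7=S, B8=T, B9=S
run #4 (k=0, z=7) runs B1->T, B1->T, B1->F, B2->T, B2->T, B2->T, B2->F, B4->S, B3->T, B7->E, B6->T; records B1=T, B1=F, B2=T, B2=F, B3=T, B4=S, B6=T, B7=E
union over the pool: B1=T, B1=F, B2=T, B2=F, B3=T, B3=F, B4=S, B4=E, B5=S, B5=E, B6=T, B6=F, B7=S, B7=E, B8=T, B8=F, B9=S, B9=E, B10=F
uncovered (1 of 20): B10=T
Answer: B10=T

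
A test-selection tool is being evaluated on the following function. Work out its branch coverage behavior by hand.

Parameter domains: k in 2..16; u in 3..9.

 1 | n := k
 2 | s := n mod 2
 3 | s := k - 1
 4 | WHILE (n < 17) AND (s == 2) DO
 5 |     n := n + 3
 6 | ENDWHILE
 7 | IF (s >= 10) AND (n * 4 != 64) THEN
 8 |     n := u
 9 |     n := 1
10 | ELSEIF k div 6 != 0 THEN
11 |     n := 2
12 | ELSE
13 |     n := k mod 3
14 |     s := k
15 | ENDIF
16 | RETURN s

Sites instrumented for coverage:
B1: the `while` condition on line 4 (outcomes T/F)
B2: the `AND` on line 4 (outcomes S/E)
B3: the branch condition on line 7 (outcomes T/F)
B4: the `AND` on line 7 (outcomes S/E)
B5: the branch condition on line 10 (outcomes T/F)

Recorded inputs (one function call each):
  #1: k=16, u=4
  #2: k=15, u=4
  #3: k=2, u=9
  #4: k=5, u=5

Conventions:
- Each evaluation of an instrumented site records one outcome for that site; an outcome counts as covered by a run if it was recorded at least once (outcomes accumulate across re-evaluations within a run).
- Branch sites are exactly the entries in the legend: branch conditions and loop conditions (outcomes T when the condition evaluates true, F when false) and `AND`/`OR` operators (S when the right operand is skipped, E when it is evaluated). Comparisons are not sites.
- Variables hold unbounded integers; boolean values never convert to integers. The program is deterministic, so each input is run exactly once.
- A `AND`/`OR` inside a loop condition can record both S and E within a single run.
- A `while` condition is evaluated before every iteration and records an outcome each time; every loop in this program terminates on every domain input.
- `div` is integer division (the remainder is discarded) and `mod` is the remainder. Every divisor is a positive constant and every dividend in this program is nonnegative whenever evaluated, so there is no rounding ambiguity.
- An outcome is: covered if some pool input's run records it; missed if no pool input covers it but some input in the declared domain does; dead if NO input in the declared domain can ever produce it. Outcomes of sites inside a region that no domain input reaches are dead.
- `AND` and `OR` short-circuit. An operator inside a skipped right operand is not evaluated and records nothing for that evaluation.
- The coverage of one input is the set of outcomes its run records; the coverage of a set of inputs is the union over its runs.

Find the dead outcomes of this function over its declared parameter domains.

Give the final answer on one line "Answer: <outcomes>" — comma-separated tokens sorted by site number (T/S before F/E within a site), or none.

running all 105 domain inputs and tallying outcomes:
  reachable outcomes have witnesses, e.g. B1=T (e.g. k=3, u=3), B1=F (e.g. k=2, u=3), B2=S (e.g. k=3, u=3), B2=E (e.g. k=2, u=3)

Answer: none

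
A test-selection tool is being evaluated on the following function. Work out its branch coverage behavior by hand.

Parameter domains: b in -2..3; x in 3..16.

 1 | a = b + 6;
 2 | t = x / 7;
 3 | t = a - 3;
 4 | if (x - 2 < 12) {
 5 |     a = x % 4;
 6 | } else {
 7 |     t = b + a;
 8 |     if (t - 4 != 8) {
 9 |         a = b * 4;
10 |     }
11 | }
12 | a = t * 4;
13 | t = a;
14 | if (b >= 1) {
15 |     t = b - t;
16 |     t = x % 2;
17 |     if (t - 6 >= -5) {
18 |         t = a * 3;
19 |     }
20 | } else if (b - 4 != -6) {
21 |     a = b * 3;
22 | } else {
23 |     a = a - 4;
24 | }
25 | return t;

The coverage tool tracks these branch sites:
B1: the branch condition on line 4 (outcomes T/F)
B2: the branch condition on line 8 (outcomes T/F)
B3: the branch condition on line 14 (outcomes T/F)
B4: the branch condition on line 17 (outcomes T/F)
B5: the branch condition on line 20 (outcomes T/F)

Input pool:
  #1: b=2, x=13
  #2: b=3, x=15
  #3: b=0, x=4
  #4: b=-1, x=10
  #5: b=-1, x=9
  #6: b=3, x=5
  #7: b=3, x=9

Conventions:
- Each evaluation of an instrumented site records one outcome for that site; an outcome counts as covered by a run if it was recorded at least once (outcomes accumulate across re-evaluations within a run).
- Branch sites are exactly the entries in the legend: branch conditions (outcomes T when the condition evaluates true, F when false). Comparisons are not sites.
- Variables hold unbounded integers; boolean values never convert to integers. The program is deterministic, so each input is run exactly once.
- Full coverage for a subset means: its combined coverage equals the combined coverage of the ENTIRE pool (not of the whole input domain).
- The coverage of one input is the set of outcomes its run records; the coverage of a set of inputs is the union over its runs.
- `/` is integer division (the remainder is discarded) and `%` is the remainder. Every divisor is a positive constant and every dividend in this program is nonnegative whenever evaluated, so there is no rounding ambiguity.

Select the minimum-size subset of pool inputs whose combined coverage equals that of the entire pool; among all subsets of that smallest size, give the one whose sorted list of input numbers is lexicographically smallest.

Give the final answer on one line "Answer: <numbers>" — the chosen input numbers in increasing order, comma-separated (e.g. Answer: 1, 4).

input #1, b=2, x=13: outcomes B1=T, B3=T, B4=T
input #2, b=3, x=15: outcomes B1=F, B2=F, B3=T, B4=T
input #3, b=0, x=4: outcomes B1=T, B3=F, B5=T
input #4, b=-1, x=10: outcomes B1=T, B3=F, B5=T
input #5, b=-1, x=9: outcomes B1=T, B3=F, B5=T
input #6, b=3, x=5: outcomes B1=T, B3=T, B4=T
input #7, b=3, x=9: outcomes B1=T, B3=T, B4=T
pool-wide coverage (7 outcomes): B1=T, B1=F, B2=F, B3=T, B3=F, B4=T, B5=T
every size-1 subset falls short of the 7 outcomes (best: 4/7)
the canonical winner is {2, 3}: size 2, full 7-outcome coverage, earliest index list among size-2 covers

Answer: 2, 3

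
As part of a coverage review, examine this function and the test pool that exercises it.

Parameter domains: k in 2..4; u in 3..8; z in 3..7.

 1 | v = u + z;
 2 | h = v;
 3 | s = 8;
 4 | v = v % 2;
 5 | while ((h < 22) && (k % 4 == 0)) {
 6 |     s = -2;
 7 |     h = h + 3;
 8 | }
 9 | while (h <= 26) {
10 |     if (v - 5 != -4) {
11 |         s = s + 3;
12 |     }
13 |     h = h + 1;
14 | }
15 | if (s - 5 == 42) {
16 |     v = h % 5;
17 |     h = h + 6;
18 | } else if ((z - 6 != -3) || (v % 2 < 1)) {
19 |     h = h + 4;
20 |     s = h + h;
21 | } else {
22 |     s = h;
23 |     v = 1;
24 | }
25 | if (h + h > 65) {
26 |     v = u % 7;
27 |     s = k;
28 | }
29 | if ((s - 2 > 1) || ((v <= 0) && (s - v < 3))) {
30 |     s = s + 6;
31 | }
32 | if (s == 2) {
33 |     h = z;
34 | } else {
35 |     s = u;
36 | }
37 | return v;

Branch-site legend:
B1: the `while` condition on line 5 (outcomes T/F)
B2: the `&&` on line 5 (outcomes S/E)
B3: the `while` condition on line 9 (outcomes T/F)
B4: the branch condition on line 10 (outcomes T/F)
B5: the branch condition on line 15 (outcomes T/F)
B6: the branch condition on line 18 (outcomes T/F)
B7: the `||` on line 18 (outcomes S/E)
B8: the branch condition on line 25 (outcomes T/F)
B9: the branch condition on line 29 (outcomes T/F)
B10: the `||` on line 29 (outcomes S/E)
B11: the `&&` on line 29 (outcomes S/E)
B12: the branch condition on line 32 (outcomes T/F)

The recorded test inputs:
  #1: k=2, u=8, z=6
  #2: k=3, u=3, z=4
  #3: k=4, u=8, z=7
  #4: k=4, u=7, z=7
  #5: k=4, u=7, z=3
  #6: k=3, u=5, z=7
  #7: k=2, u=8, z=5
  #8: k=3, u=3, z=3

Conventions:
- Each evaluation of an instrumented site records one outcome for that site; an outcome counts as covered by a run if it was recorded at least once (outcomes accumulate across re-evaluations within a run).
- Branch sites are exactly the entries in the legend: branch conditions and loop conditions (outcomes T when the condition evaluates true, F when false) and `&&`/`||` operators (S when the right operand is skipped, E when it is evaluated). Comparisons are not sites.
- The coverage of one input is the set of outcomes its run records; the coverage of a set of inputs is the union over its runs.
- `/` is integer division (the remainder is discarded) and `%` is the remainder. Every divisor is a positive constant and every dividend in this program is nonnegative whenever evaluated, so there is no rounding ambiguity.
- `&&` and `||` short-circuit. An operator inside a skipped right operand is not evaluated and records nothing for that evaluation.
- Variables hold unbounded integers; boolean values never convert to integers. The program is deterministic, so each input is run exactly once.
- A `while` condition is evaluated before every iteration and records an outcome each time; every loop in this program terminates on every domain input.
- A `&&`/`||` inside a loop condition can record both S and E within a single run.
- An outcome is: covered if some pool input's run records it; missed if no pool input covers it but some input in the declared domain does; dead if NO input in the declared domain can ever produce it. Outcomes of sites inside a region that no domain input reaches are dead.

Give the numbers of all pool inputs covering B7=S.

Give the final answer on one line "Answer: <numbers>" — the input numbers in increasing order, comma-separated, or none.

input #1 (k=2, u=8, z=6): misses B7=S
input #2 (k=3, u=3, z=4): covers B7=S
input #3 (k=4, u=8, z=7): covers B7=S
input #4 (k=4, u=7, z=7): covers B7=S
input #5 (k=4, u=7, z=3): misses B7=S
input #6 (k=3, u=5, z=7): covers B7=S
input #7 (k=2, u=8, z=5): covers B7=S
input #8 (k=3, u=3, z=3): misses B7=S

Answer: 2, 3, 4, 6, 7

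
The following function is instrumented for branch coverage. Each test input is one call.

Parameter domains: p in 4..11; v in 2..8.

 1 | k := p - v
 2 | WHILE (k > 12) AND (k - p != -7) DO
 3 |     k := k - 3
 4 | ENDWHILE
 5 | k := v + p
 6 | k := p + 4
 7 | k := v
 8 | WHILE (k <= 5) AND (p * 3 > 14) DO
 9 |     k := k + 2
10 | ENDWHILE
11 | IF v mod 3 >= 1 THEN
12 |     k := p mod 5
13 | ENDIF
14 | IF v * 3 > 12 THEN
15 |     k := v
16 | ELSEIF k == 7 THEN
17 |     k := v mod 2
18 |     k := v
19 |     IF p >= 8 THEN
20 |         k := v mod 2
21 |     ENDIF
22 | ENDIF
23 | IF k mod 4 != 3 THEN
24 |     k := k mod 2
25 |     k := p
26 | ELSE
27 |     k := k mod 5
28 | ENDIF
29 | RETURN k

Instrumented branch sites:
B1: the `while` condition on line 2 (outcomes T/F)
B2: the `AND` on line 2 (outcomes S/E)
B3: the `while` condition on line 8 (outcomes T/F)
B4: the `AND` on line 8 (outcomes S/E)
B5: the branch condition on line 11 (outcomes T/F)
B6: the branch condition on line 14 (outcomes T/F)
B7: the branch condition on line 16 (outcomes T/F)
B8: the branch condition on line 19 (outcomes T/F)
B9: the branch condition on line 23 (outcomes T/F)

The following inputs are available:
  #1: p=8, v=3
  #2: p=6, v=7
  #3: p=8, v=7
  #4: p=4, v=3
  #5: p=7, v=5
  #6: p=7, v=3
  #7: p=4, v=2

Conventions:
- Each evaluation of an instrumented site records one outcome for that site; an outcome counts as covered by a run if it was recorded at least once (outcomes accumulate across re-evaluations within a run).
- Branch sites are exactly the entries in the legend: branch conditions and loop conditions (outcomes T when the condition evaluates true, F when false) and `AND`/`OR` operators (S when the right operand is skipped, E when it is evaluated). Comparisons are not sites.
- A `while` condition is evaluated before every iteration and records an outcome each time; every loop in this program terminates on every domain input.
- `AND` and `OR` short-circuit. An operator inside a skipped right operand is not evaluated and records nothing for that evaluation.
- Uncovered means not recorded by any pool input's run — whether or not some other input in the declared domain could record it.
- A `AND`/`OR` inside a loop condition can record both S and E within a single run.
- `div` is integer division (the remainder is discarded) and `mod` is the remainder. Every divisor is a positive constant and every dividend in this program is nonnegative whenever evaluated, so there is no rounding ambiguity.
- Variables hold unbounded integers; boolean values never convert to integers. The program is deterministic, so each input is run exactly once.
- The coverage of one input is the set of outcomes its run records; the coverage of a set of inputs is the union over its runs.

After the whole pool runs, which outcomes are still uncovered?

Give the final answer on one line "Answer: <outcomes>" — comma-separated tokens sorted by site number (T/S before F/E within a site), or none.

run #1 (p=8, v=3) records B1=F, B2=S, B3=T, B3=F, B4=S, B4=E, B5=F, B6=F, B7=T, B8=T, B9=T
run #2 (p=6, v=7) records B1=F, B2=S, B3=F, B4=S, B5=T, B6=T, B9=F
run #3 (p=8, v=7) records B1=F, B2=S, B3=F, B4=S, B5=T, B6=T, B9=F
run #4 (p=4, v=3) records B1=F, B2=S, B3=F, B4=E, B5=F, B6=F, B7=F, B9=F
run #5 (p=7, v=5) records B1=F, B2=S, B3=T, B3=F, B4=S, B4=E, B5=T, B6=T, B9=T
run #6 (p=7, v=3) records B1=F, B2=S, B3=T, B3=F, B4=S, B4=E, B5=F, B6=F, B7=T, B8=F, B9=F
run #7 (p=4, v=2) records B1=F, B2=S, B3=F, B4=E, B5=T, B6=F, B7=F, B9=T
union over the pool: B1=F, B2=S, B3=T, B3=F, B4=S, B4=E, B5=T, B5=F, B6=T, B6=F, B7=T, B7=F, B8=T, B8=F, B9=T, B9=F
uncovered (2 of 18): B1=T, B2=E

Answer: B1=T, B2=E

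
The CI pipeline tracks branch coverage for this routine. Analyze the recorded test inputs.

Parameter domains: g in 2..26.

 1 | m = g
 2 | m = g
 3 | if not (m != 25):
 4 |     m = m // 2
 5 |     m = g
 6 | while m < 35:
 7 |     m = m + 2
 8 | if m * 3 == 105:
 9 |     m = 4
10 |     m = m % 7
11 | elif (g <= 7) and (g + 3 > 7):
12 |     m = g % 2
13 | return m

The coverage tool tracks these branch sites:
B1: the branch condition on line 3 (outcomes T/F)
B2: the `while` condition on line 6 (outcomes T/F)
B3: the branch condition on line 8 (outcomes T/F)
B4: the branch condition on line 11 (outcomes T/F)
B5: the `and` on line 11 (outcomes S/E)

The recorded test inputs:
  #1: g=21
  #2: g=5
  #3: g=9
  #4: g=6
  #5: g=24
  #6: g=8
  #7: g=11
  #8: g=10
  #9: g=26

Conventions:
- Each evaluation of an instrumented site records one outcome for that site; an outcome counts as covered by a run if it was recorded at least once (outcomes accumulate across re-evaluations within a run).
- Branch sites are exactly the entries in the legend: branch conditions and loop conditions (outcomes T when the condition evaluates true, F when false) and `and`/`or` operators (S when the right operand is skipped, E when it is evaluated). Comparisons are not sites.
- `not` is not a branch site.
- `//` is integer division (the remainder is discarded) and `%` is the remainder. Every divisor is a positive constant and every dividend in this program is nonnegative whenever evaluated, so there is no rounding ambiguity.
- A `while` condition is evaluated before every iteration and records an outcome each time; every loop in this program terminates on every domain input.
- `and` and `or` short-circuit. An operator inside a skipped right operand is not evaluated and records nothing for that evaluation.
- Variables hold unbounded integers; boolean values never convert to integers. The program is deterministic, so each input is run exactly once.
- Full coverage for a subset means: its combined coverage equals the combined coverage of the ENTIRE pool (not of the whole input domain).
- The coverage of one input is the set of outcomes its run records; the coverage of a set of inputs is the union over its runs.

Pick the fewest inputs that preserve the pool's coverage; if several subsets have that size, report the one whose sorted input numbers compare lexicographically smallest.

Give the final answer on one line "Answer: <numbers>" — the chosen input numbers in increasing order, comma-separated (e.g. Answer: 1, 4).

run #1 (g=21) runs B1->F, B2->T, B2->T, B2->T, B2->T, B2->T, B2->T, B2->T, B2->F, B3->T; records B1=F, B2=T, B2=F, B3=T
run #2 (g=5) runs B1->F, B2->T, B2->T, B2->T, B2->T, B2->T, B2->T, B2->T, B2->T, B2->T, B2->T, B2->T, B2->T, B2->T, ...; records B1=F, B2=T, B2=F, B3=T
run #3 (g=9) runs B1->F, B2->T, B2->T, B2->T, B2->T, B2->T, B2->T, B2->T, B2->T, B2->T, B2->T, B2->T, B2->T, B2->T, ...; records B1=F, B2=T, B2=F, B3=T
run #4 (g=6) runs B1->F, B2->T, B2->T, B2->T, B2->T, B2->T, B2->T, B2->T, B2->T, B2->T, B2->T, B2->T, B2->T, B2->T, ...; records B1=F, B2=T, B2=F, B3=F, B4=T, B5=E
run #5 (g=24) runs B1->F, B2->T, B2->T, B2->T, B2->T, B2->T, B2->T, B2->F, B3->F, B5->S, B4->F; records B1=F, B2=T, B2=F, B3=F, B4=F, B5=S
run #6 (g=8) runs B1->F, B2->T, B2->T, B2->T, B2->T, B2->T, B2->T, B2->T, B2->T, B2->T, B2->T, B2->T, B2->T, B2->T, ...; records B1=F, B2=T, B2=F, B3=F, B4=F, B5=S
run #7 (g=11) runs B1->F, B2->T, B2->T, B2->T, B2->T, B2->T, B2->T, B2->T, B2->T, B2->T, B2->T, B2->T, B2->T, B2->F, ...; records B1=F, B2=T, B2=F, B3=T
run #8 (g=10) runs B1->F, B2->T, B2->T, B2->T, B2->T, B2->T, B2->T, B2->T, B2->T, B2->T, B2->T, B2->T, B2->T, B2->T, ...; records B1=F, B2=T, B2=F, B3=F, B4=F, B5=S
run #9 (g=26) runs B1->F, B2->T, B2->T, B2->T, B2->T, B2->T, B2->F, B3->F, B5->S, B4->F; records B1=F, B2=T, B2=F, B3=F, B4=F, B5=S
union over all inputs: B1=F, B2=T, B2=F, B3=T, B3=F, B4=T, B4=F, B5=S, B5=E (9 outcomes)
size 1 is not enough: best union over all size-1 subsets is 6/9
size 2 is not enough: best union over all size-2 subsets is 8/9
at size 3, {1, 4, 5} reaches all 9 outcomes; every lexicographically earlier size-3 subset fails

Answer: 1, 4, 5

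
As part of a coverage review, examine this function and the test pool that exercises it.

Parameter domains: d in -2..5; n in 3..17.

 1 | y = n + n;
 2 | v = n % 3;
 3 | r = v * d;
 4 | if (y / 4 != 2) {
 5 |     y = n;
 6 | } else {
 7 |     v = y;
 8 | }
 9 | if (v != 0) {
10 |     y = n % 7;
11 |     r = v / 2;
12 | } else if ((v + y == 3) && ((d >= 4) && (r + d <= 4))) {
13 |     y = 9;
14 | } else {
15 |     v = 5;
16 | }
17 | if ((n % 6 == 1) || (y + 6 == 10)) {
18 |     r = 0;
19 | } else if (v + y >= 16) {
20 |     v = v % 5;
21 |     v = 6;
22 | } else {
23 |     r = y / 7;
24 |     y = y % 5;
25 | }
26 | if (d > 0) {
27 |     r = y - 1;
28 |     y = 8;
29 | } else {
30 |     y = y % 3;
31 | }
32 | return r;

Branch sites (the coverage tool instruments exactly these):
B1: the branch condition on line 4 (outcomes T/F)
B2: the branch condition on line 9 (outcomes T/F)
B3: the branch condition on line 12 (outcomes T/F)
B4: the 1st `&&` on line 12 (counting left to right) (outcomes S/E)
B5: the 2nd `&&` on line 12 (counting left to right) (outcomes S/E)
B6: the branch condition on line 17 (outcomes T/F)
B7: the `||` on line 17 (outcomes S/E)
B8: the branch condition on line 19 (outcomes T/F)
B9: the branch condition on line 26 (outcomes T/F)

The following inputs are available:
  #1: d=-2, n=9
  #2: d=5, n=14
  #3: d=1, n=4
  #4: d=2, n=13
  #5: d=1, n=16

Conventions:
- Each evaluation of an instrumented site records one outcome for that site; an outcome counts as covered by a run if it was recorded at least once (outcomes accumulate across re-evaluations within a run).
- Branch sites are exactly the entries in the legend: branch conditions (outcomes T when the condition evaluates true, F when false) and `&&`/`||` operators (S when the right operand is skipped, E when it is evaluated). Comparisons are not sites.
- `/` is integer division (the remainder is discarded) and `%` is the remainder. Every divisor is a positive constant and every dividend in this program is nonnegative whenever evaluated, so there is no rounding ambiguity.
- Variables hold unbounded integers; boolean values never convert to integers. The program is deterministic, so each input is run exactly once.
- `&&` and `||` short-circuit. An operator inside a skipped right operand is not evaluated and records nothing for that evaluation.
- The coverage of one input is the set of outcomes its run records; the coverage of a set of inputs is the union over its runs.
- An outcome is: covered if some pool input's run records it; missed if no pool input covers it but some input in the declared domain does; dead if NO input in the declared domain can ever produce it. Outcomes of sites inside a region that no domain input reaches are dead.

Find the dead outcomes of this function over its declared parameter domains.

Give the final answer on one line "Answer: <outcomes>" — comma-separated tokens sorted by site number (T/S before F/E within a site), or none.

exhaustive pass over the 120-input domain:
  reachable outcomes have witnesses, e.g. B1=T (e.g. d=-2, n=3), B1=F (e.g. d=-2, n=4), B2=T (e.g. d=-2, n=4), B2=F (e.g. d=-2, n=3)

Answer: none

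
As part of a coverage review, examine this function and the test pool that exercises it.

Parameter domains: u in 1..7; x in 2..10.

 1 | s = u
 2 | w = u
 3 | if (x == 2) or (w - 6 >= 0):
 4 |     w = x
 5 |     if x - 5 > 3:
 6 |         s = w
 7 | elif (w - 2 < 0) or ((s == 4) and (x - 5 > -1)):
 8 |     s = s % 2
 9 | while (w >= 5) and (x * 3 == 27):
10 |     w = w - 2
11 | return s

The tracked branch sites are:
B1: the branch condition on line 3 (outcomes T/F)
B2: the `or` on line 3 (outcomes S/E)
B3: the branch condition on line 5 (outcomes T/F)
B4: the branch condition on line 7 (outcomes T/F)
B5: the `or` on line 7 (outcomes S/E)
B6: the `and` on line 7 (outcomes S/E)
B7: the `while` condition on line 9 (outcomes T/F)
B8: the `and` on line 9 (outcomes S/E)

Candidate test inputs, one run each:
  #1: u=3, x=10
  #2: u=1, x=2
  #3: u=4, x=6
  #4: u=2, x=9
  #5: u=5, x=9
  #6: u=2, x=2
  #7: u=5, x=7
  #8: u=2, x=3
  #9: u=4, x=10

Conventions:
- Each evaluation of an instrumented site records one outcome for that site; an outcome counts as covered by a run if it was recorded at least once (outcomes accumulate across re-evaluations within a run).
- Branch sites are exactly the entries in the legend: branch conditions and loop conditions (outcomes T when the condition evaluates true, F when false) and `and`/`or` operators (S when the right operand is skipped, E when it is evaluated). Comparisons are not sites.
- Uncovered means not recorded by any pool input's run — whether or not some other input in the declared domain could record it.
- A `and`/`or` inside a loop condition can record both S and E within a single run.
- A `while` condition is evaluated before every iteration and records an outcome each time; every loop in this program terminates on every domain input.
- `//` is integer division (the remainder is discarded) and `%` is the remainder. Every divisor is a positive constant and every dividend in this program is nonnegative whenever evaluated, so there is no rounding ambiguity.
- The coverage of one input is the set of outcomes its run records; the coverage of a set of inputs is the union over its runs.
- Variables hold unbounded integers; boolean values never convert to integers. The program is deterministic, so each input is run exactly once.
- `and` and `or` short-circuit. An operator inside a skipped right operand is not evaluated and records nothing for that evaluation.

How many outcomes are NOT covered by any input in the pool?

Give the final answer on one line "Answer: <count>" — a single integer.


input #1 (u=3, x=10): covers B1=F, B2=E, B4=F, B5=E, B6=S, B7=F, B8=S
input #2 (u=1, x=2): covers B1=T, B2=S, B3=F, B7=F, B8=S
input #3 (u=4, x=6): covers B1=F, B2=E, B4=T, B5=E, B6=E, B7=F, B8=S
input #4 (u=2, x=9): covers B1=F, B2=E, B4=F, B5=E, B6=S, B7=F, B8=S
input #5 (u=5, x=9): covers B1=F, B2=E, B4=F, B5=E, B6=S, B7=T, B7=F, B8=S, B8=E
input #6 (u=2, x=2): covers B1=T, B2=S, B3=F, B7=F, B8=S
input #7 (u=5, x=7): covers B1=F, B2=E, B4=F, B5=E, B6=S, B7=F, B8=E
input #8 (u=2, x=3): covers B1=F, B2=E, B4=F, B5=E, B6=S, B7=F, B8=S
input #9 (u=4, x=10): covers B1=F, B2=E, B4=T, B5=E, B6=E, B7=F, B8=S
union over the pool: B1=T, B1=F, B2=S, B2=E, B3=F, B4=T, B4=F, B5=E, B6=S, B6=E, B7=T, B7=F, B8=S, B8=E
uncovered (2 of 16): B3=T, B5=S
Answer: 2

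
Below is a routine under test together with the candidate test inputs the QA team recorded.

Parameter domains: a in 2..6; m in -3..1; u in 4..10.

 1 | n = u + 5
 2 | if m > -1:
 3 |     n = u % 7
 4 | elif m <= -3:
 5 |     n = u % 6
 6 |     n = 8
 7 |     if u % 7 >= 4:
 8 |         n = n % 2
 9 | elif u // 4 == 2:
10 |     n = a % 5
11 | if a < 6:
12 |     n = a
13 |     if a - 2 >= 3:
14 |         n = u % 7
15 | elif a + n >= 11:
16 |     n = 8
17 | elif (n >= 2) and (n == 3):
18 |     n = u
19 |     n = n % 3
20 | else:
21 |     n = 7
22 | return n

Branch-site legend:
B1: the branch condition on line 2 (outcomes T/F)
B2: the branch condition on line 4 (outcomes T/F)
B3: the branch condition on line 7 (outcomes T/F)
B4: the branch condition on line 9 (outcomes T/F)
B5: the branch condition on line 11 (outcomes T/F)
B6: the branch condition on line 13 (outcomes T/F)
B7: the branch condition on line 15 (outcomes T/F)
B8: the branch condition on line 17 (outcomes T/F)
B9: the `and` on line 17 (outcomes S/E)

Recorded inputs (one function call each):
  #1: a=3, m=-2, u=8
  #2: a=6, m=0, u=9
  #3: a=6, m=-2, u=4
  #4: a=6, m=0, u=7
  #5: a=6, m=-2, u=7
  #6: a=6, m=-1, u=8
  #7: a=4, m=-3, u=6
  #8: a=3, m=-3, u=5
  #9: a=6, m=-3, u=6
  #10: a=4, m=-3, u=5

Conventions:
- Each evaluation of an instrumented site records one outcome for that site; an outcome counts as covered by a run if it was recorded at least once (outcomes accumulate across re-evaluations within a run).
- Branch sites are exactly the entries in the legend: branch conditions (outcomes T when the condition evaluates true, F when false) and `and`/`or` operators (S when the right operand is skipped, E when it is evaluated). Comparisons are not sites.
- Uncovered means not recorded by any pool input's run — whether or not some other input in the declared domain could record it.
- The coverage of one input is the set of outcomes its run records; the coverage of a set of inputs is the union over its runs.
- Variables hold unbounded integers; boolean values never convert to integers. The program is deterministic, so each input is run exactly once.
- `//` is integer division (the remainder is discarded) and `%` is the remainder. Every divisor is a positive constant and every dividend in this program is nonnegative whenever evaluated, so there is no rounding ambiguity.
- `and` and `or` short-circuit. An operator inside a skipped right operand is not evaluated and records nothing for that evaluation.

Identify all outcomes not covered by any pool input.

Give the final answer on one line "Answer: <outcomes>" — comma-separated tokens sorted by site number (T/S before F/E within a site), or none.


input #1 (a=3, m=-2, u=8): events B1->F, B2->F, B4->T, B5->T, B6->F; covers B1=F, B2=F, B4=T, B5=T, B6=F
input #2 (a=6, m=0, u=9): events B1->T, B5->F, B7->F, B9->E, B8->F; covers B1=T, B5=F, B7=F, B8=F, B9=E
input #3 (a=6, m=-2, u=4): events B1->F, B2->F, B4->F, B5->F, B7->T; covers B1=F, B2=F, B4=F, B5=F, B7=T
input #4 (a=6, m=0, u=7): events B1->T, B5->F, B7->F, B9->S, B8->F; covers B1=T, B5=F, B7=F, B8=F, B9=S
input #5 (a=6, m=-2, u=7): events B1->F, B2->F, B4->F, B5->F, B7->T; covers B1=F, B2=F, B4=F, B5=F, B7=T
input #6 (a=6, m=-1, u=8): events B1->F, B2->F, B4->T, B5->F, B7->F, B9->S, B8->F; covers B1=F, B2=F, B4=T, B5=F, B7=F, B8=F, B9=S
input #7 (a=4, m=-3, u=6): events B1->F, B2->T, B3->T, B5->T, B6->F; covers B1=F, B2=T, B3=T, B5=T, B6=F
input #8 (a=3, m=-3, u=5): events B1->F, B2->T, B3->T, B5->T, B6->F; covers B1=F, B2=T, B3=T, B5=T, B6=F
input #9 (a=6, m=-3, u=6): events B1->F, B2->T, B3->T, B5->F, B7->F, B9->S, B8->F; covers B1=F, B2=T, B3=T, B5=F, B7=F, B8=F, B9=S
input #10 (a=4, m=-3, u=5): events B1->F, B2->T, B3->T, B5->T, B6->F; covers B1=F, B2=T, B3=T, B5=T, B6=F
union over the pool: B1=T, B1=F, B2=T, B2=F, B3=T, B4=T, B4=F, B5=T, B5=F, B6=F, B7=T, B7=F, B8=F, B9=S, B9=E
uncovered (3 of 18): B3=F, B6=T, B8=T
Answer: B3=F, B6=T, B8=T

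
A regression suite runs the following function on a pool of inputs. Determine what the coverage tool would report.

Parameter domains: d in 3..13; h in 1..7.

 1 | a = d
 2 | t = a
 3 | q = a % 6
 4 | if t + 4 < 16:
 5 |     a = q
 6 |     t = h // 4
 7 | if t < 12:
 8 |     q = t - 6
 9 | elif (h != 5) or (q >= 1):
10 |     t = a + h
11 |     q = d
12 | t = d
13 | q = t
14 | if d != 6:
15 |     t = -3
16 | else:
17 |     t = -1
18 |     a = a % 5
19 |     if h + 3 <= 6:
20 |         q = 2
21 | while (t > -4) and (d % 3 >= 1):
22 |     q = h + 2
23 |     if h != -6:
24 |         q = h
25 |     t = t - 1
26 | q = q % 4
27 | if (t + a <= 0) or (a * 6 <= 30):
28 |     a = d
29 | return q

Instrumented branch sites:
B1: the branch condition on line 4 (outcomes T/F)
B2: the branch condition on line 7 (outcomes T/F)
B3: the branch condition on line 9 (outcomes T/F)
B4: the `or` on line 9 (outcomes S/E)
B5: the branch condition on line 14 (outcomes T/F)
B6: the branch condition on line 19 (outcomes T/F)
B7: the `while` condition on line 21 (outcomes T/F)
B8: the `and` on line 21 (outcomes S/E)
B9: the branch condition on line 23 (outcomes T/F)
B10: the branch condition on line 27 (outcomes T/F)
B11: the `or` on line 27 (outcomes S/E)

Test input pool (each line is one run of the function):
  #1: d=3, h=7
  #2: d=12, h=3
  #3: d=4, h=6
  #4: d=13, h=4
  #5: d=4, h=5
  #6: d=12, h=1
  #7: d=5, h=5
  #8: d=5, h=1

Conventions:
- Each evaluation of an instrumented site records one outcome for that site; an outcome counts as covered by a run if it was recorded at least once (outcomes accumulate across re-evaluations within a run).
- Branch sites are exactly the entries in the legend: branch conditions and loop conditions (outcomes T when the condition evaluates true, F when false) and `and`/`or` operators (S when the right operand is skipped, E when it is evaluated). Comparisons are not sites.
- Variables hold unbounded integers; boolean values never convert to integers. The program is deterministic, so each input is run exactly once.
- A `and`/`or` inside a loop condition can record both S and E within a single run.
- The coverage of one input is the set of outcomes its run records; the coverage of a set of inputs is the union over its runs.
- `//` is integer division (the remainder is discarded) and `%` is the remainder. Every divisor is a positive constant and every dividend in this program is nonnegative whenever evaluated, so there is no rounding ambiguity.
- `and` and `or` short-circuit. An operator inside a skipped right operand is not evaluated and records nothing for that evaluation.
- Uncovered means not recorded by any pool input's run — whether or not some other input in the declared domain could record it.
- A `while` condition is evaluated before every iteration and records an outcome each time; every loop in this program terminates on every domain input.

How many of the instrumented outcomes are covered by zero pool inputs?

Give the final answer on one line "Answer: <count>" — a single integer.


test 1 (d=3, h=7) hits B1=T, B2=T, B5=T, B7=F, B8=E, B10=T, B11=S
test 2 (d=12, h=3) hits B1=F, B2=F, B3=T, B4=S, B5=T, B7=F, B8=E, B10=F, B11=E
test 3 (d=4, h=6) hits B1=T, B2=T, B5=T, B7=T, B7=F, B8=S, B8=E, B9=T, B10=T, B11=S
test 4 (d=13, h=4) hits B1=F, B2=F, B3=T, B4=S, B5=T, B7=T, B7=F, B8=S, B8=E, B9=T, B10=F, B11=E
test 5 (d=4, h=5) hits B1=T, B2=T, B5=T, B7=T, B7=F, B8=S, B8=E, B9=T, B10=T, B11=S
test 6 (d=12, h=1) hits B1=F, B2=F, B3=T, B4=S, B5=T, B7=F, B8=E, B10=F, B11=E
test 7 (d=5, h=5) hits B1=T, B2=T, B5=T, B7=T, B7=F, B8=S, B8=E, B9=T, B10=T, B11=E
test 8 (d=5, h=1) hits B1=T, B2=T, B5=T, B7=T, B7=F, B8=S, B8=E, B9=T, B10=T, B11=E
union over the pool: B1=T, B1=F, B2=T, B2=F, B3=T, B4=S, B5=T, B7=T, B7=F, B8=S, B8=E, B9=T, B10=T, B10=F, B11=S, B11=E
uncovered (6 of 22): B3=F, B4=E, B5=F, B6=T, B6=F, B9=F
Answer: 6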